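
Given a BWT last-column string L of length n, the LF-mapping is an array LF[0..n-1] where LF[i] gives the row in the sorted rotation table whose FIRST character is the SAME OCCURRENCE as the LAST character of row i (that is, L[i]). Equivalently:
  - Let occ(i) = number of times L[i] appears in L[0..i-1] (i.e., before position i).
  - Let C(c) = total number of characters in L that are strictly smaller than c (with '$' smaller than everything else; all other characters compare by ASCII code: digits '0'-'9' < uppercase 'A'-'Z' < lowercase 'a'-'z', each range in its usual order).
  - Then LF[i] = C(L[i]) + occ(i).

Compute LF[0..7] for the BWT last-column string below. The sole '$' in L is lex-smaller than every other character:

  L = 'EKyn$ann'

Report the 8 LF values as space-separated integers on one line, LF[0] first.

Char counts: '$':1, 'E':1, 'K':1, 'a':1, 'n':3, 'y':1
C (first-col start): C('$')=0, C('E')=1, C('K')=2, C('a')=3, C('n')=4, C('y')=7
L[0]='E': occ=0, LF[0]=C('E')+0=1+0=1
L[1]='K': occ=0, LF[1]=C('K')+0=2+0=2
L[2]='y': occ=0, LF[2]=C('y')+0=7+0=7
L[3]='n': occ=0, LF[3]=C('n')+0=4+0=4
L[4]='$': occ=0, LF[4]=C('$')+0=0+0=0
L[5]='a': occ=0, LF[5]=C('a')+0=3+0=3
L[6]='n': occ=1, LF[6]=C('n')+1=4+1=5
L[7]='n': occ=2, LF[7]=C('n')+2=4+2=6

Answer: 1 2 7 4 0 3 5 6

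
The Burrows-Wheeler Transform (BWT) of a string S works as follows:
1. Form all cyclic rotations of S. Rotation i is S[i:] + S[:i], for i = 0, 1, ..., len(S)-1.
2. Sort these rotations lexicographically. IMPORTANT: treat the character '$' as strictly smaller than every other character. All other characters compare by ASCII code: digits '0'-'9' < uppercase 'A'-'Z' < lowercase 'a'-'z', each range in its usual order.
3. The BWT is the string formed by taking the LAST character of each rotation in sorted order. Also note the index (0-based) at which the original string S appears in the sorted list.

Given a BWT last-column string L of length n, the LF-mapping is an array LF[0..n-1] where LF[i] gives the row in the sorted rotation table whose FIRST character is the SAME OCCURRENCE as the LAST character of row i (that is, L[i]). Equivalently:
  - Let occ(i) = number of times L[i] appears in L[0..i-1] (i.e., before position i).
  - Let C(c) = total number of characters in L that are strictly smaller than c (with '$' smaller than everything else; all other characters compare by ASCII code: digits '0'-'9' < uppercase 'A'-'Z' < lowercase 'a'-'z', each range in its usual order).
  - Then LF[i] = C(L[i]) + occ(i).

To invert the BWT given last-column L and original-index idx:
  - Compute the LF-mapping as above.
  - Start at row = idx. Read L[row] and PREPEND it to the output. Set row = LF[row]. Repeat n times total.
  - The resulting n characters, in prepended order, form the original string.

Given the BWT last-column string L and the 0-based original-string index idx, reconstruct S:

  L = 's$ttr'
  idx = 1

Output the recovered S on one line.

LF mapping: 2 0 3 4 1
Walk LF starting at row 1, prepending L[row]:
  step 1: row=1, L[1]='$', prepend. Next row=LF[1]=0
  step 2: row=0, L[0]='s', prepend. Next row=LF[0]=2
  step 3: row=2, L[2]='t', prepend. Next row=LF[2]=3
  step 4: row=3, L[3]='t', prepend. Next row=LF[3]=4
  step 5: row=4, L[4]='r', prepend. Next row=LF[4]=1
Reversed output: rtts$

Answer: rtts$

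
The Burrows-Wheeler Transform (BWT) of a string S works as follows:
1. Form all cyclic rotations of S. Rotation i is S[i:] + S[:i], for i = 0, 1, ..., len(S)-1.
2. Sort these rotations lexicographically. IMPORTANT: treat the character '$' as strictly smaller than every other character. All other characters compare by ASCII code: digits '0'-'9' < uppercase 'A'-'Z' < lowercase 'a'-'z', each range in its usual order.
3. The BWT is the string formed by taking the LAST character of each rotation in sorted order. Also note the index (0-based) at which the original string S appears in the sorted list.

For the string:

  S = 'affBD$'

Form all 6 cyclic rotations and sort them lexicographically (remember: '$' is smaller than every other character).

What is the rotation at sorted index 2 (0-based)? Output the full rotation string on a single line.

Answer: D$affB

Derivation:
All 6 rotations (rotation i = S[i:]+S[:i]):
  rot[0] = affBD$
  rot[1] = ffBD$a
  rot[2] = fBD$af
  rot[3] = BD$aff
  rot[4] = D$affB
  rot[5] = $affBD
Sorted (with $ < everything):
  sorted[0] = $affBD
  sorted[1] = BD$aff
  sorted[2] = D$affB
  sorted[3] = affBD$
  sorted[4] = fBD$af
  sorted[5] = ffBD$a
sorted[2] = D$affB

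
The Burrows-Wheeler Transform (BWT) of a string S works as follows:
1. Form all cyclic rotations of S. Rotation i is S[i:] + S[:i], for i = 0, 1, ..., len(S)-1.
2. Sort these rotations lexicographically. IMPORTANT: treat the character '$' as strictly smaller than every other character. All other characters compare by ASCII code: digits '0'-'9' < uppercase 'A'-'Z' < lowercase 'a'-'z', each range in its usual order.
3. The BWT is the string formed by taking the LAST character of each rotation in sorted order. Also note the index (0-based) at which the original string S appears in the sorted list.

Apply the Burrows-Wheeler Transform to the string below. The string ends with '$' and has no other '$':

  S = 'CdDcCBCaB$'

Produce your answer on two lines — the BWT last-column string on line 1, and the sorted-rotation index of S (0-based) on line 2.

All 10 rotations (rotation i = S[i:]+S[:i]):
  rot[0] = CdDcCBCaB$
  rot[1] = dDcCBCaB$C
  rot[2] = DcCBCaB$Cd
  rot[3] = cCBCaB$CdD
  rot[4] = CBCaB$CdDc
  rot[5] = BCaB$CdDcC
  rot[6] = CaB$CdDcCB
  rot[7] = aB$CdDcCBC
  rot[8] = B$CdDcCBCa
  rot[9] = $CdDcCBCaB
Sorted (with $ < everything):
  sorted[0] = $CdDcCBCaB  (last char: 'B')
  sorted[1] = B$CdDcCBCa  (last char: 'a')
  sorted[2] = BCaB$CdDcC  (last char: 'C')
  sorted[3] = CBCaB$CdDc  (last char: 'c')
  sorted[4] = CaB$CdDcCB  (last char: 'B')
  sorted[5] = CdDcCBCaB$  (last char: '$')
  sorted[6] = DcCBCaB$Cd  (last char: 'd')
  sorted[7] = aB$CdDcCBC  (last char: 'C')
  sorted[8] = cCBCaB$CdD  (last char: 'D')
  sorted[9] = dDcCBCaB$C  (last char: 'C')
Last column: BaCcB$dCDC
Original string S is at sorted index 5

Answer: BaCcB$dCDC
5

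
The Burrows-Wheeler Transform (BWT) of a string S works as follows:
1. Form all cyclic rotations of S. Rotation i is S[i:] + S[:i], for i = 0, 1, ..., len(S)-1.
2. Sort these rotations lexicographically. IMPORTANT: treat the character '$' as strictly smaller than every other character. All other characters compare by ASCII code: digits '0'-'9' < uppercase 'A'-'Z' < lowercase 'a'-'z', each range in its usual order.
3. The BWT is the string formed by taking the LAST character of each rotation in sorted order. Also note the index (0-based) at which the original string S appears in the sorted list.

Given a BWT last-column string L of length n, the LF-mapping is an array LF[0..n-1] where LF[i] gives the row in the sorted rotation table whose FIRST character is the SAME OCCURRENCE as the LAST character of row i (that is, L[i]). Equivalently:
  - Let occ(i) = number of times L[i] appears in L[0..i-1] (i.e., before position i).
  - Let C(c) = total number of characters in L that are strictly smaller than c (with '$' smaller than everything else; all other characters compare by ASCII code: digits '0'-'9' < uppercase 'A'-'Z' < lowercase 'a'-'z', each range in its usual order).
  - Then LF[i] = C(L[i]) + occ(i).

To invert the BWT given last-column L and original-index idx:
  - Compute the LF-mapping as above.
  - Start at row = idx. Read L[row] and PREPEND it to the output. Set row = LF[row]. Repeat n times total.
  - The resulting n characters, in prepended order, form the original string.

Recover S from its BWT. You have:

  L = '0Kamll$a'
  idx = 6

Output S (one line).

Answer: llamaK0$

Derivation:
LF mapping: 1 2 3 7 5 6 0 4
Walk LF starting at row 6, prepending L[row]:
  step 1: row=6, L[6]='$', prepend. Next row=LF[6]=0
  step 2: row=0, L[0]='0', prepend. Next row=LF[0]=1
  step 3: row=1, L[1]='K', prepend. Next row=LF[1]=2
  step 4: row=2, L[2]='a', prepend. Next row=LF[2]=3
  step 5: row=3, L[3]='m', prepend. Next row=LF[3]=7
  step 6: row=7, L[7]='a', prepend. Next row=LF[7]=4
  step 7: row=4, L[4]='l', prepend. Next row=LF[4]=5
  step 8: row=5, L[5]='l', prepend. Next row=LF[5]=6
Reversed output: llamaK0$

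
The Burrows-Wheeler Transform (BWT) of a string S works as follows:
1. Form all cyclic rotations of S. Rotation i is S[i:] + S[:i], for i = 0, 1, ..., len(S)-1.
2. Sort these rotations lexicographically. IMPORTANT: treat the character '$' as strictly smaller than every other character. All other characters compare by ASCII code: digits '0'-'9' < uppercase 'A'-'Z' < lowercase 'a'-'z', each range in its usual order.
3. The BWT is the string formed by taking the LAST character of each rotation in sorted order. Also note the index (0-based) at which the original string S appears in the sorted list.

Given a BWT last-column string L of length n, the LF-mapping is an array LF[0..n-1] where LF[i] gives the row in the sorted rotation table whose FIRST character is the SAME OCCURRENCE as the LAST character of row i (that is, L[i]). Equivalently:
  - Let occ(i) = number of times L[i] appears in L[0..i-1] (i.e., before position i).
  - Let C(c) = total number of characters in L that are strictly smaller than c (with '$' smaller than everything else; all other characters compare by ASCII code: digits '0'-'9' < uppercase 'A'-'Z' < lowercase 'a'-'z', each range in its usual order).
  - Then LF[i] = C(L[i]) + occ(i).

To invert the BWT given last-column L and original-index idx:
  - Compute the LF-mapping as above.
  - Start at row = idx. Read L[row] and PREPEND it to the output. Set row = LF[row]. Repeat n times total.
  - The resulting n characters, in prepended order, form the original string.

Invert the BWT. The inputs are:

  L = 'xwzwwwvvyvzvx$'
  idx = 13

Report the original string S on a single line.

LF mapping: 9 5 12 6 7 8 1 2 11 3 13 4 10 0
Walk LF starting at row 13, prepending L[row]:
  step 1: row=13, L[13]='$', prepend. Next row=LF[13]=0
  step 2: row=0, L[0]='x', prepend. Next row=LF[0]=9
  step 3: row=9, L[9]='v', prepend. Next row=LF[9]=3
  step 4: row=3, L[3]='w', prepend. Next row=LF[3]=6
  step 5: row=6, L[6]='v', prepend. Next row=LF[6]=1
  step 6: row=1, L[1]='w', prepend. Next row=LF[1]=5
  step 7: row=5, L[5]='w', prepend. Next row=LF[5]=8
  step 8: row=8, L[8]='y', prepend. Next row=LF[8]=11
  step 9: row=11, L[11]='v', prepend. Next row=LF[11]=4
  step 10: row=4, L[4]='w', prepend. Next row=LF[4]=7
  step 11: row=7, L[7]='v', prepend. Next row=LF[7]=2
  step 12: row=2, L[2]='z', prepend. Next row=LF[2]=12
  step 13: row=12, L[12]='x', prepend. Next row=LF[12]=10
  step 14: row=10, L[10]='z', prepend. Next row=LF[10]=13
Reversed output: zxzvwvywwvwvx$

Answer: zxzvwvywwvwvx$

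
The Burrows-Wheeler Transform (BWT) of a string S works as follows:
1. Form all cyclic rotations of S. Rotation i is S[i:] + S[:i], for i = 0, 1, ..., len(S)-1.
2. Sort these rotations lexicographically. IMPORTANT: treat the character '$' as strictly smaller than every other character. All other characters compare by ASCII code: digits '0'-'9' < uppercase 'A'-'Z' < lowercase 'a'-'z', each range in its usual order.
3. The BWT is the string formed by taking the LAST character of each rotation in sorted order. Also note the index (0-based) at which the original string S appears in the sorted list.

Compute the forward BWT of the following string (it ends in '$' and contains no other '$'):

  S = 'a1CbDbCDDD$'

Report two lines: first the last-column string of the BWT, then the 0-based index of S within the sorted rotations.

Answer: Dab1DDCb$DC
8

Derivation:
All 11 rotations (rotation i = S[i:]+S[:i]):
  rot[0] = a1CbDbCDDD$
  rot[1] = 1CbDbCDDD$a
  rot[2] = CbDbCDDD$a1
  rot[3] = bDbCDDD$a1C
  rot[4] = DbCDDD$a1Cb
  rot[5] = bCDDD$a1CbD
  rot[6] = CDDD$a1CbDb
  rot[7] = DDD$a1CbDbC
  rot[8] = DD$a1CbDbCD
  rot[9] = D$a1CbDbCDD
  rot[10] = $a1CbDbCDDD
Sorted (with $ < everything):
  sorted[0] = $a1CbDbCDDD  (last char: 'D')
  sorted[1] = 1CbDbCDDD$a  (last char: 'a')
  sorted[2] = CDDD$a1CbDb  (last char: 'b')
  sorted[3] = CbDbCDDD$a1  (last char: '1')
  sorted[4] = D$a1CbDbCDD  (last char: 'D')
  sorted[5] = DD$a1CbDbCD  (last char: 'D')
  sorted[6] = DDD$a1CbDbC  (last char: 'C')
  sorted[7] = DbCDDD$a1Cb  (last char: 'b')
  sorted[8] = a1CbDbCDDD$  (last char: '$')
  sorted[9] = bCDDD$a1CbD  (last char: 'D')
  sorted[10] = bDbCDDD$a1C  (last char: 'C')
Last column: Dab1DDCb$DC
Original string S is at sorted index 8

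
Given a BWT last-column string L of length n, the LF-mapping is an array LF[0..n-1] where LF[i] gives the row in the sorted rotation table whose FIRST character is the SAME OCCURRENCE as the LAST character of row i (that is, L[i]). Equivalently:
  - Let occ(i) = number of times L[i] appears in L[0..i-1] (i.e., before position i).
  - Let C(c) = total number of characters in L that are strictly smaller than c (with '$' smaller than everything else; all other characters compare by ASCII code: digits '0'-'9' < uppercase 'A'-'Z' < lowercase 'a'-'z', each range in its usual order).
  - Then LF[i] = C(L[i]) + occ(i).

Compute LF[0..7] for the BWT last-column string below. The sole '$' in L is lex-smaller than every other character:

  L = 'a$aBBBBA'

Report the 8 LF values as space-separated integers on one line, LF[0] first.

Answer: 6 0 7 2 3 4 5 1

Derivation:
Char counts: '$':1, 'A':1, 'B':4, 'a':2
C (first-col start): C('$')=0, C('A')=1, C('B')=2, C('a')=6
L[0]='a': occ=0, LF[0]=C('a')+0=6+0=6
L[1]='$': occ=0, LF[1]=C('$')+0=0+0=0
L[2]='a': occ=1, LF[2]=C('a')+1=6+1=7
L[3]='B': occ=0, LF[3]=C('B')+0=2+0=2
L[4]='B': occ=1, LF[4]=C('B')+1=2+1=3
L[5]='B': occ=2, LF[5]=C('B')+2=2+2=4
L[6]='B': occ=3, LF[6]=C('B')+3=2+3=5
L[7]='A': occ=0, LF[7]=C('A')+0=1+0=1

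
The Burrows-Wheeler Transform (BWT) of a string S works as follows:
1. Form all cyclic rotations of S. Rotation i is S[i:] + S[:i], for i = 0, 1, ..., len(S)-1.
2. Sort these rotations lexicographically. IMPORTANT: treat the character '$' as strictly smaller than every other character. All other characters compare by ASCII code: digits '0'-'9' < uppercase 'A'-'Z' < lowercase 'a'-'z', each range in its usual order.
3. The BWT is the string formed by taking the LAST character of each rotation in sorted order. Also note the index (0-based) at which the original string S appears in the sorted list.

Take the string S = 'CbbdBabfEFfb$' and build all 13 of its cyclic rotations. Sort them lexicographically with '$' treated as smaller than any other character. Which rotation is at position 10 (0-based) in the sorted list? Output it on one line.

Answer: dBabfEFfb$Cbb

Derivation:
All 13 rotations (rotation i = S[i:]+S[:i]):
  rot[0] = CbbdBabfEFfb$
  rot[1] = bbdBabfEFfb$C
  rot[2] = bdBabfEFfb$Cb
  rot[3] = dBabfEFfb$Cbb
  rot[4] = BabfEFfb$Cbbd
  rot[5] = abfEFfb$CbbdB
  rot[6] = bfEFfb$CbbdBa
  rot[7] = fEFfb$CbbdBab
  rot[8] = EFfb$CbbdBabf
  rot[9] = Ffb$CbbdBabfE
  rot[10] = fb$CbbdBabfEF
  rot[11] = b$CbbdBabfEFf
  rot[12] = $CbbdBabfEFfb
Sorted (with $ < everything):
  sorted[0] = $CbbdBabfEFfb
  sorted[1] = BabfEFfb$Cbbd
  sorted[2] = CbbdBabfEFfb$
  sorted[3] = EFfb$CbbdBabf
  sorted[4] = Ffb$CbbdBabfE
  sorted[5] = abfEFfb$CbbdB
  sorted[6] = b$CbbdBabfEFf
  sorted[7] = bbdBabfEFfb$C
  sorted[8] = bdBabfEFfb$Cb
  sorted[9] = bfEFfb$CbbdBa
  sorted[10] = dBabfEFfb$Cbb
  sorted[11] = fEFfb$CbbdBab
  sorted[12] = fb$CbbdBabfEF
sorted[10] = dBabfEFfb$Cbb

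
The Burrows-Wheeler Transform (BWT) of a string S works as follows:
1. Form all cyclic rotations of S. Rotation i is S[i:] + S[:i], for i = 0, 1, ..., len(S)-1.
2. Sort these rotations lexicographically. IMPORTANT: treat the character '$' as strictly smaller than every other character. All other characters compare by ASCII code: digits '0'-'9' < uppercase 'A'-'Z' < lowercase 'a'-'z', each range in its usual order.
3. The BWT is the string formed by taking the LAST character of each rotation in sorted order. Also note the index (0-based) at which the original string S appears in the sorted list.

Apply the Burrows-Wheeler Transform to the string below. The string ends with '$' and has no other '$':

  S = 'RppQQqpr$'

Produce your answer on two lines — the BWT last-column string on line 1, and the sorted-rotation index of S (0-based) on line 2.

All 9 rotations (rotation i = S[i:]+S[:i]):
  rot[0] = RppQQqpr$
  rot[1] = ppQQqpr$R
  rot[2] = pQQqpr$Rp
  rot[3] = QQqpr$Rpp
  rot[4] = Qqpr$RppQ
  rot[5] = qpr$RppQQ
  rot[6] = pr$RppQQq
  rot[7] = r$RppQQqp
  rot[8] = $RppQQqpr
Sorted (with $ < everything):
  sorted[0] = $RppQQqpr  (last char: 'r')
  sorted[1] = QQqpr$Rpp  (last char: 'p')
  sorted[2] = Qqpr$RppQ  (last char: 'Q')
  sorted[3] = RppQQqpr$  (last char: '$')
  sorted[4] = pQQqpr$Rp  (last char: 'p')
  sorted[5] = ppQQqpr$R  (last char: 'R')
  sorted[6] = pr$RppQQq  (last char: 'q')
  sorted[7] = qpr$RppQQ  (last char: 'Q')
  sorted[8] = r$RppQQqp  (last char: 'p')
Last column: rpQ$pRqQp
Original string S is at sorted index 3

Answer: rpQ$pRqQp
3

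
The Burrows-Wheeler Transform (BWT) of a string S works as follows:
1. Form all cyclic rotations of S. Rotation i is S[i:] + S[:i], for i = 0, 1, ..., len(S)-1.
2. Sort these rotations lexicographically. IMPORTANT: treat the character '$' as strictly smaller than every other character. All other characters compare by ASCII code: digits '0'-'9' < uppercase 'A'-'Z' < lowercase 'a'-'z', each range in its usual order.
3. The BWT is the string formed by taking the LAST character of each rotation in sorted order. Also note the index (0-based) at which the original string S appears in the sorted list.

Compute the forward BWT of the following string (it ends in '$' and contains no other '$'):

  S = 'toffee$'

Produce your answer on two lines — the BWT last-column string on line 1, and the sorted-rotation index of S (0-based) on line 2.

Answer: eeffot$
6

Derivation:
All 7 rotations (rotation i = S[i:]+S[:i]):
  rot[0] = toffee$
  rot[1] = offee$t
  rot[2] = ffee$to
  rot[3] = fee$tof
  rot[4] = ee$toff
  rot[5] = e$toffe
  rot[6] = $toffee
Sorted (with $ < everything):
  sorted[0] = $toffee  (last char: 'e')
  sorted[1] = e$toffe  (last char: 'e')
  sorted[2] = ee$toff  (last char: 'f')
  sorted[3] = fee$tof  (last char: 'f')
  sorted[4] = ffee$to  (last char: 'o')
  sorted[5] = offee$t  (last char: 't')
  sorted[6] = toffee$  (last char: '$')
Last column: eeffot$
Original string S is at sorted index 6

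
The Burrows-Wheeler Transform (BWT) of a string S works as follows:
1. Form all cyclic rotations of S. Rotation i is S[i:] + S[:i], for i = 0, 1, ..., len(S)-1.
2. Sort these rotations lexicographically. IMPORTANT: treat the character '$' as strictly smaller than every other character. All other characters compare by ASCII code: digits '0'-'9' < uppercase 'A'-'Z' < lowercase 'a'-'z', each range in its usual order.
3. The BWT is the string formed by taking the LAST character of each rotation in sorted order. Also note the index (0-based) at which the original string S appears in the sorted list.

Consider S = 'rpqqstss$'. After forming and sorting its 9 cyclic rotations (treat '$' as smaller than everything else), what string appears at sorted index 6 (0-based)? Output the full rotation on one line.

All 9 rotations (rotation i = S[i:]+S[:i]):
  rot[0] = rpqqstss$
  rot[1] = pqqstss$r
  rot[2] = qqstss$rp
  rot[3] = qstss$rpq
  rot[4] = stss$rpqq
  rot[5] = tss$rpqqs
  rot[6] = ss$rpqqst
  rot[7] = s$rpqqsts
  rot[8] = $rpqqstss
Sorted (with $ < everything):
  sorted[0] = $rpqqstss
  sorted[1] = pqqstss$r
  sorted[2] = qqstss$rp
  sorted[3] = qstss$rpq
  sorted[4] = rpqqstss$
  sorted[5] = s$rpqqsts
  sorted[6] = ss$rpqqst
  sorted[7] = stss$rpqq
  sorted[8] = tss$rpqqs
sorted[6] = ss$rpqqst

Answer: ss$rpqqst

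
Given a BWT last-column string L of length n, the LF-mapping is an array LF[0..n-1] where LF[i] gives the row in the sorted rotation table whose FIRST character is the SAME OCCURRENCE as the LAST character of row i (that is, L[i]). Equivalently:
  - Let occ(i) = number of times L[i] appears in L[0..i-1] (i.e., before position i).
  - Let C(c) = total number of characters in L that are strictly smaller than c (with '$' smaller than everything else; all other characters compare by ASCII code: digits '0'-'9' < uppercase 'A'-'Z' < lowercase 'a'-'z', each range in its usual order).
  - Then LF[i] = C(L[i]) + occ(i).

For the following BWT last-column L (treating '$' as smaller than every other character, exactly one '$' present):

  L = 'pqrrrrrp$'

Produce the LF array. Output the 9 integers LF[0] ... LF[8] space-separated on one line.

Char counts: '$':1, 'p':2, 'q':1, 'r':5
C (first-col start): C('$')=0, C('p')=1, C('q')=3, C('r')=4
L[0]='p': occ=0, LF[0]=C('p')+0=1+0=1
L[1]='q': occ=0, LF[1]=C('q')+0=3+0=3
L[2]='r': occ=0, LF[2]=C('r')+0=4+0=4
L[3]='r': occ=1, LF[3]=C('r')+1=4+1=5
L[4]='r': occ=2, LF[4]=C('r')+2=4+2=6
L[5]='r': occ=3, LF[5]=C('r')+3=4+3=7
L[6]='r': occ=4, LF[6]=C('r')+4=4+4=8
L[7]='p': occ=1, LF[7]=C('p')+1=1+1=2
L[8]='$': occ=0, LF[8]=C('$')+0=0+0=0

Answer: 1 3 4 5 6 7 8 2 0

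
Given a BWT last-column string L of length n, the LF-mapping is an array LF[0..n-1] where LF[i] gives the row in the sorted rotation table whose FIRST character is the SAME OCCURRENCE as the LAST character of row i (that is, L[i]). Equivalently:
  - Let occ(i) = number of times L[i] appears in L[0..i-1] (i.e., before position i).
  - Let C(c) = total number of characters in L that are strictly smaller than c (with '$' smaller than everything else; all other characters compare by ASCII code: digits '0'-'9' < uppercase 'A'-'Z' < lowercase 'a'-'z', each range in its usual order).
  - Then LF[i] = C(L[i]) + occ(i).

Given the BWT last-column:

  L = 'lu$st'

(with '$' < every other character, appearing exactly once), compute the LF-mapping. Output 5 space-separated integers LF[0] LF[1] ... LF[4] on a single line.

Answer: 1 4 0 2 3

Derivation:
Char counts: '$':1, 'l':1, 's':1, 't':1, 'u':1
C (first-col start): C('$')=0, C('l')=1, C('s')=2, C('t')=3, C('u')=4
L[0]='l': occ=0, LF[0]=C('l')+0=1+0=1
L[1]='u': occ=0, LF[1]=C('u')+0=4+0=4
L[2]='$': occ=0, LF[2]=C('$')+0=0+0=0
L[3]='s': occ=0, LF[3]=C('s')+0=2+0=2
L[4]='t': occ=0, LF[4]=C('t')+0=3+0=3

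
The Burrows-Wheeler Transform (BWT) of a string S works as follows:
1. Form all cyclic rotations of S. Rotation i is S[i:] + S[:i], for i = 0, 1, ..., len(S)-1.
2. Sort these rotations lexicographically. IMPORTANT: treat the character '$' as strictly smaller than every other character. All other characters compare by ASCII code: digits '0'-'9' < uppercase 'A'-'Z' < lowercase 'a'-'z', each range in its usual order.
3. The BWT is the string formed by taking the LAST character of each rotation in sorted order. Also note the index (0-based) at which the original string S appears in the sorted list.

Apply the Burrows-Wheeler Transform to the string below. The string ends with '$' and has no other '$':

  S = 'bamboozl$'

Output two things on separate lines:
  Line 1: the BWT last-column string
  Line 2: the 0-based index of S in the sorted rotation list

Answer: lb$mzaboo
2

Derivation:
All 9 rotations (rotation i = S[i:]+S[:i]):
  rot[0] = bamboozl$
  rot[1] = amboozl$b
  rot[2] = mboozl$ba
  rot[3] = boozl$bam
  rot[4] = oozl$bamb
  rot[5] = ozl$bambo
  rot[6] = zl$bamboo
  rot[7] = l$bambooz
  rot[8] = $bamboozl
Sorted (with $ < everything):
  sorted[0] = $bamboozl  (last char: 'l')
  sorted[1] = amboozl$b  (last char: 'b')
  sorted[2] = bamboozl$  (last char: '$')
  sorted[3] = boozl$bam  (last char: 'm')
  sorted[4] = l$bambooz  (last char: 'z')
  sorted[5] = mboozl$ba  (last char: 'a')
  sorted[6] = oozl$bamb  (last char: 'b')
  sorted[7] = ozl$bambo  (last char: 'o')
  sorted[8] = zl$bamboo  (last char: 'o')
Last column: lb$mzaboo
Original string S is at sorted index 2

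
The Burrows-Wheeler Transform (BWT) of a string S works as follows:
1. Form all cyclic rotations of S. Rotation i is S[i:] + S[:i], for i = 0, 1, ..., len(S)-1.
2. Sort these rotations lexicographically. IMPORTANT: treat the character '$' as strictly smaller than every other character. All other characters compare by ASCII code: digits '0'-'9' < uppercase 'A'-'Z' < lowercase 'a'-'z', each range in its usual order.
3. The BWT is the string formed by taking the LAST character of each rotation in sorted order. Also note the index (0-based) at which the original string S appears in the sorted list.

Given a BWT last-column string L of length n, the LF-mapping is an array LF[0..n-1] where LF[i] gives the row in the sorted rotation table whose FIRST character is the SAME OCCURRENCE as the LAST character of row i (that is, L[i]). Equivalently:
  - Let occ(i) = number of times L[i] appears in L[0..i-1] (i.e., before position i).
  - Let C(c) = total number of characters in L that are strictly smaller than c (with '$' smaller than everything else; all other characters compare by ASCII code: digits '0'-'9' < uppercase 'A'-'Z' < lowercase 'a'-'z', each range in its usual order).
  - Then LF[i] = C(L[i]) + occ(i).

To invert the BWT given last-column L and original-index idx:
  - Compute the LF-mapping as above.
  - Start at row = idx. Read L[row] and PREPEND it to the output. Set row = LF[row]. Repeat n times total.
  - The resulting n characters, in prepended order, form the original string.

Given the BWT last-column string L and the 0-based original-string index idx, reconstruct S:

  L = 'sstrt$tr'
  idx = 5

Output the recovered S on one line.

LF mapping: 3 4 5 1 6 0 7 2
Walk LF starting at row 5, prepending L[row]:
  step 1: row=5, L[5]='$', prepend. Next row=LF[5]=0
  step 2: row=0, L[0]='s', prepend. Next row=LF[0]=3
  step 3: row=3, L[3]='r', prepend. Next row=LF[3]=1
  step 4: row=1, L[1]='s', prepend. Next row=LF[1]=4
  step 5: row=4, L[4]='t', prepend. Next row=LF[4]=6
  step 6: row=6, L[6]='t', prepend. Next row=LF[6]=7
  step 7: row=7, L[7]='r', prepend. Next row=LF[7]=2
  step 8: row=2, L[2]='t', prepend. Next row=LF[2]=5
Reversed output: trttsrs$

Answer: trttsrs$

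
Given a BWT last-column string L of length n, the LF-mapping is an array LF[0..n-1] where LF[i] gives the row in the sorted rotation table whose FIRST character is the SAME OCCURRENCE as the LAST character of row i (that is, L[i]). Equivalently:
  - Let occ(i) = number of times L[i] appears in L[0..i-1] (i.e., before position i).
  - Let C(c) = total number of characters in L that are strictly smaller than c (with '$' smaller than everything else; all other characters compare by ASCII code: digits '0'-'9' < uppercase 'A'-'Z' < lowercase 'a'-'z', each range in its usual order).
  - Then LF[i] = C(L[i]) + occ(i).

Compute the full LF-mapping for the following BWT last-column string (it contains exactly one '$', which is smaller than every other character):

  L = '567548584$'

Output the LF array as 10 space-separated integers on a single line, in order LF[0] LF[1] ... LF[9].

Answer: 3 6 7 4 1 8 5 9 2 0

Derivation:
Char counts: '$':1, '4':2, '5':3, '6':1, '7':1, '8':2
C (first-col start): C('$')=0, C('4')=1, C('5')=3, C('6')=6, C('7')=7, C('8')=8
L[0]='5': occ=0, LF[0]=C('5')+0=3+0=3
L[1]='6': occ=0, LF[1]=C('6')+0=6+0=6
L[2]='7': occ=0, LF[2]=C('7')+0=7+0=7
L[3]='5': occ=1, LF[3]=C('5')+1=3+1=4
L[4]='4': occ=0, LF[4]=C('4')+0=1+0=1
L[5]='8': occ=0, LF[5]=C('8')+0=8+0=8
L[6]='5': occ=2, LF[6]=C('5')+2=3+2=5
L[7]='8': occ=1, LF[7]=C('8')+1=8+1=9
L[8]='4': occ=1, LF[8]=C('4')+1=1+1=2
L[9]='$': occ=0, LF[9]=C('$')+0=0+0=0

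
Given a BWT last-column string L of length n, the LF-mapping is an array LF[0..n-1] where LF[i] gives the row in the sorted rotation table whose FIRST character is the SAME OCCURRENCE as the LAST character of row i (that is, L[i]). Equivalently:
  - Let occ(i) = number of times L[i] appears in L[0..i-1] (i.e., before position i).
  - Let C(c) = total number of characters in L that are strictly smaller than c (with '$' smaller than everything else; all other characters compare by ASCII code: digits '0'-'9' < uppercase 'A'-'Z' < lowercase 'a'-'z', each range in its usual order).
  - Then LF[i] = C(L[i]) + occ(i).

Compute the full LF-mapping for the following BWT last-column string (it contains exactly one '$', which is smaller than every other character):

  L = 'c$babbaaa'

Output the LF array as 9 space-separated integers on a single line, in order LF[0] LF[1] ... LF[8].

Answer: 8 0 5 1 6 7 2 3 4

Derivation:
Char counts: '$':1, 'a':4, 'b':3, 'c':1
C (first-col start): C('$')=0, C('a')=1, C('b')=5, C('c')=8
L[0]='c': occ=0, LF[0]=C('c')+0=8+0=8
L[1]='$': occ=0, LF[1]=C('$')+0=0+0=0
L[2]='b': occ=0, LF[2]=C('b')+0=5+0=5
L[3]='a': occ=0, LF[3]=C('a')+0=1+0=1
L[4]='b': occ=1, LF[4]=C('b')+1=5+1=6
L[5]='b': occ=2, LF[5]=C('b')+2=5+2=7
L[6]='a': occ=1, LF[6]=C('a')+1=1+1=2
L[7]='a': occ=2, LF[7]=C('a')+2=1+2=3
L[8]='a': occ=3, LF[8]=C('a')+3=1+3=4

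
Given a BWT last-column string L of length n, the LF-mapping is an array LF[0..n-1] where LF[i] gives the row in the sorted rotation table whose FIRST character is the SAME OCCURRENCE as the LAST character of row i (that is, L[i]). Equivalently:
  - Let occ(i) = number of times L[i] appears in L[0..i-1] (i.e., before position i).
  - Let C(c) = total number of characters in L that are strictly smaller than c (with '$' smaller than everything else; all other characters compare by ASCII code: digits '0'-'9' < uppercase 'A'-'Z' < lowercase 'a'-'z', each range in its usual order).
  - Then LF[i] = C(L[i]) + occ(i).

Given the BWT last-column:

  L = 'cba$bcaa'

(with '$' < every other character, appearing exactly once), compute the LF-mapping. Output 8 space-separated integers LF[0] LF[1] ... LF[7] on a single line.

Answer: 6 4 1 0 5 7 2 3

Derivation:
Char counts: '$':1, 'a':3, 'b':2, 'c':2
C (first-col start): C('$')=0, C('a')=1, C('b')=4, C('c')=6
L[0]='c': occ=0, LF[0]=C('c')+0=6+0=6
L[1]='b': occ=0, LF[1]=C('b')+0=4+0=4
L[2]='a': occ=0, LF[2]=C('a')+0=1+0=1
L[3]='$': occ=0, LF[3]=C('$')+0=0+0=0
L[4]='b': occ=1, LF[4]=C('b')+1=4+1=5
L[5]='c': occ=1, LF[5]=C('c')+1=6+1=7
L[6]='a': occ=1, LF[6]=C('a')+1=1+1=2
L[7]='a': occ=2, LF[7]=C('a')+2=1+2=3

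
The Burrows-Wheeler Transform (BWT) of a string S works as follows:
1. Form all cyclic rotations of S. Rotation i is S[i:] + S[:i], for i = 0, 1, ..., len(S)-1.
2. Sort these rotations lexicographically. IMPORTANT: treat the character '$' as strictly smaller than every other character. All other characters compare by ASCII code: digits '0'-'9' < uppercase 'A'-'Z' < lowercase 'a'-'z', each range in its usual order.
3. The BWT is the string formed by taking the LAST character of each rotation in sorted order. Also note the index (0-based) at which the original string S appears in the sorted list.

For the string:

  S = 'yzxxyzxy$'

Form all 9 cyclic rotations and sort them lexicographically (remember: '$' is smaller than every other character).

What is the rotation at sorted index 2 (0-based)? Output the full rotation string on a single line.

Answer: xy$yzxxyz

Derivation:
All 9 rotations (rotation i = S[i:]+S[:i]):
  rot[0] = yzxxyzxy$
  rot[1] = zxxyzxy$y
  rot[2] = xxyzxy$yz
  rot[3] = xyzxy$yzx
  rot[4] = yzxy$yzxx
  rot[5] = zxy$yzxxy
  rot[6] = xy$yzxxyz
  rot[7] = y$yzxxyzx
  rot[8] = $yzxxyzxy
Sorted (with $ < everything):
  sorted[0] = $yzxxyzxy
  sorted[1] = xxyzxy$yz
  sorted[2] = xy$yzxxyz
  sorted[3] = xyzxy$yzx
  sorted[4] = y$yzxxyzx
  sorted[5] = yzxxyzxy$
  sorted[6] = yzxy$yzxx
  sorted[7] = zxxyzxy$y
  sorted[8] = zxy$yzxxy
sorted[2] = xy$yzxxyz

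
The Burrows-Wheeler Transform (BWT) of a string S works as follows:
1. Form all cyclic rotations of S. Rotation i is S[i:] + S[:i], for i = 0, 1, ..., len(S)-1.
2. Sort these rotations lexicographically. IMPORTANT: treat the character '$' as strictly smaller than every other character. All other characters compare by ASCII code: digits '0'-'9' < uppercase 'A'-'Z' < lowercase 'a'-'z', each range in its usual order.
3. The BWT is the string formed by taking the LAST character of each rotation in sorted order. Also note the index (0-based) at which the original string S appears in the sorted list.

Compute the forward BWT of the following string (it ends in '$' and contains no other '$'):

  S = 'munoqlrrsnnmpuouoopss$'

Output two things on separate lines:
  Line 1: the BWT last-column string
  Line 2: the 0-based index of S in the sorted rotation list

All 22 rotations (rotation i = S[i:]+S[:i]):
  rot[0] = munoqlrrsnnmpuouoopss$
  rot[1] = unoqlrrsnnmpuouoopss$m
  rot[2] = noqlrrsnnmpuouoopss$mu
  rot[3] = oqlrrsnnmpuouoopss$mun
  rot[4] = qlrrsnnmpuouoopss$muno
  rot[5] = lrrsnnmpuouoopss$munoq
  rot[6] = rrsnnmpuouoopss$munoql
  rot[7] = rsnnmpuouoopss$munoqlr
  rot[8] = snnmpuouoopss$munoqlrr
  rot[9] = nnmpuouoopss$munoqlrrs
  rot[10] = nmpuouoopss$munoqlrrsn
  rot[11] = mpuouoopss$munoqlrrsnn
  rot[12] = puouoopss$munoqlrrsnnm
  rot[13] = uouoopss$munoqlrrsnnmp
  rot[14] = ouoopss$munoqlrrsnnmpu
  rot[15] = uoopss$munoqlrrsnnmpuo
  rot[16] = oopss$munoqlrrsnnmpuou
  rot[17] = opss$munoqlrrsnnmpuouo
  rot[18] = pss$munoqlrrsnnmpuouoo
  rot[19] = ss$munoqlrrsnnmpuouoop
  rot[20] = s$munoqlrrsnnmpuouoops
  rot[21] = $munoqlrrsnnmpuouoopss
Sorted (with $ < everything):
  sorted[0] = $munoqlrrsnnmpuouoopss  (last char: 's')
  sorted[1] = lrrsnnmpuouoopss$munoq  (last char: 'q')
  sorted[2] = mpuouoopss$munoqlrrsnn  (last char: 'n')
  sorted[3] = munoqlrrsnnmpuouoopss$  (last char: '$')
  sorted[4] = nmpuouoopss$munoqlrrsn  (last char: 'n')
  sorted[5] = nnmpuouoopss$munoqlrrs  (last char: 's')
  sorted[6] = noqlrrsnnmpuouoopss$mu  (last char: 'u')
  sorted[7] = oopss$munoqlrrsnnmpuou  (last char: 'u')
  sorted[8] = opss$munoqlrrsnnmpuouo  (last char: 'o')
  sorted[9] = oqlrrsnnmpuouoopss$mun  (last char: 'n')
  sorted[10] = ouoopss$munoqlrrsnnmpu  (last char: 'u')
  sorted[11] = pss$munoqlrrsnnmpuouoo  (last char: 'o')
  sorted[12] = puouoopss$munoqlrrsnnm  (last char: 'm')
  sorted[13] = qlrrsnnmpuouoopss$muno  (last char: 'o')
  sorted[14] = rrsnnmpuouoopss$munoql  (last char: 'l')
  sorted[15] = rsnnmpuouoopss$munoqlr  (last char: 'r')
  sorted[16] = s$munoqlrrsnnmpuouoops  (last char: 's')
  sorted[17] = snnmpuouoopss$munoqlrr  (last char: 'r')
  sorted[18] = ss$munoqlrrsnnmpuouoop  (last char: 'p')
  sorted[19] = unoqlrrsnnmpuouoopss$m  (last char: 'm')
  sorted[20] = uoopss$munoqlrrsnnmpuo  (last char: 'o')
  sorted[21] = uouoopss$munoqlrrsnnmp  (last char: 'p')
Last column: sqn$nsuuonuomolrsrpmop
Original string S is at sorted index 3

Answer: sqn$nsuuonuomolrsrpmop
3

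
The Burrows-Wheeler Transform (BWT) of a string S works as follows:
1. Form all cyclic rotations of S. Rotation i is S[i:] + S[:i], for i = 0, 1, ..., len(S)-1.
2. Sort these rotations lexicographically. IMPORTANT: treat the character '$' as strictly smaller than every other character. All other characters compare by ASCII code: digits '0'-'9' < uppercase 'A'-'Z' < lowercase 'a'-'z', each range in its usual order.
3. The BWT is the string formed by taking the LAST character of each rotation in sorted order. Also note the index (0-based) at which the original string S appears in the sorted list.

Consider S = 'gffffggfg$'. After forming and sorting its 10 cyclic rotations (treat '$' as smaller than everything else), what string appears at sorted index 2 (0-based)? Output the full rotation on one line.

Answer: fffggfg$gf

Derivation:
All 10 rotations (rotation i = S[i:]+S[:i]):
  rot[0] = gffffggfg$
  rot[1] = ffffggfg$g
  rot[2] = fffggfg$gf
  rot[3] = ffggfg$gff
  rot[4] = fggfg$gfff
  rot[5] = ggfg$gffff
  rot[6] = gfg$gffffg
  rot[7] = fg$gffffgg
  rot[8] = g$gffffggf
  rot[9] = $gffffggfg
Sorted (with $ < everything):
  sorted[0] = $gffffggfg
  sorted[1] = ffffggfg$g
  sorted[2] = fffggfg$gf
  sorted[3] = ffggfg$gff
  sorted[4] = fg$gffffgg
  sorted[5] = fggfg$gfff
  sorted[6] = g$gffffggf
  sorted[7] = gffffggfg$
  sorted[8] = gfg$gffffg
  sorted[9] = ggfg$gffff
sorted[2] = fffggfg$gf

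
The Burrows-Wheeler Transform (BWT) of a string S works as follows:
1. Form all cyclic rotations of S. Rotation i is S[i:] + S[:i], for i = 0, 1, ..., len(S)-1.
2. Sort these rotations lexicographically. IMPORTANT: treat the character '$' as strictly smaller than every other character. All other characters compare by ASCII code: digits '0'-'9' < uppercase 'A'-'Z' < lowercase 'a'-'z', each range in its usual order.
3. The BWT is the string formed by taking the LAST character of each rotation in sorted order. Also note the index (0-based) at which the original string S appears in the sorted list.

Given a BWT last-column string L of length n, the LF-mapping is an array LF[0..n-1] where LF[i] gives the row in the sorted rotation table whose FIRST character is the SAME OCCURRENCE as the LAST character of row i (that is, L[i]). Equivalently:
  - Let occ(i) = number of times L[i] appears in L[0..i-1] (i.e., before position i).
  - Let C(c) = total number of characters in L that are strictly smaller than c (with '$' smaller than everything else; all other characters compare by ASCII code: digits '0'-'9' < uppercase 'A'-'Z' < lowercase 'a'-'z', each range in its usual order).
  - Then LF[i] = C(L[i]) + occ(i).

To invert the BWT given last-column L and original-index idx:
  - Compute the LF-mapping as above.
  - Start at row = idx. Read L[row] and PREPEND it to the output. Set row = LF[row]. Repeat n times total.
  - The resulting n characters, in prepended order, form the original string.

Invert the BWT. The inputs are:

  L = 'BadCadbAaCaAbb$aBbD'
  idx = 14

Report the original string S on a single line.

Answer: babbCaBbdAaaaADdCB$

Derivation:
LF mapping: 3 8 17 5 9 18 13 1 10 6 11 2 14 15 0 12 4 16 7
Walk LF starting at row 14, prepending L[row]:
  step 1: row=14, L[14]='$', prepend. Next row=LF[14]=0
  step 2: row=0, L[0]='B', prepend. Next row=LF[0]=3
  step 3: row=3, L[3]='C', prepend. Next row=LF[3]=5
  step 4: row=5, L[5]='d', prepend. Next row=LF[5]=18
  step 5: row=18, L[18]='D', prepend. Next row=LF[18]=7
  step 6: row=7, L[7]='A', prepend. Next row=LF[7]=1
  step 7: row=1, L[1]='a', prepend. Next row=LF[1]=8
  step 8: row=8, L[8]='a', prepend. Next row=LF[8]=10
  step 9: row=10, L[10]='a', prepend. Next row=LF[10]=11
  step 10: row=11, L[11]='A', prepend. Next row=LF[11]=2
  step 11: row=2, L[2]='d', prepend. Next row=LF[2]=17
  step 12: row=17, L[17]='b', prepend. Next row=LF[17]=16
  step 13: row=16, L[16]='B', prepend. Next row=LF[16]=4
  step 14: row=4, L[4]='a', prepend. Next row=LF[4]=9
  step 15: row=9, L[9]='C', prepend. Next row=LF[9]=6
  step 16: row=6, L[6]='b', prepend. Next row=LF[6]=13
  step 17: row=13, L[13]='b', prepend. Next row=LF[13]=15
  step 18: row=15, L[15]='a', prepend. Next row=LF[15]=12
  step 19: row=12, L[12]='b', prepend. Next row=LF[12]=14
Reversed output: babbCaBbdAaaaADdCB$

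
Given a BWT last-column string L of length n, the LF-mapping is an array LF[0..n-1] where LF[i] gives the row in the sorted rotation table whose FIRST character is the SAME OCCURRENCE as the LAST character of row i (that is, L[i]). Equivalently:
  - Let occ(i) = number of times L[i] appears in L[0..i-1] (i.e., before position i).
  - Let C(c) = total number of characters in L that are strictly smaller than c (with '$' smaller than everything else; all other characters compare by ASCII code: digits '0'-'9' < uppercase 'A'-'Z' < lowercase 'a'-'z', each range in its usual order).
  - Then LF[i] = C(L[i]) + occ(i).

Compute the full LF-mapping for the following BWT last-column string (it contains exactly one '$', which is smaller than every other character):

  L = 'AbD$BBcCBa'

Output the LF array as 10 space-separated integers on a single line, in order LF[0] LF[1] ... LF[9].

Answer: 1 8 6 0 2 3 9 5 4 7

Derivation:
Char counts: '$':1, 'A':1, 'B':3, 'C':1, 'D':1, 'a':1, 'b':1, 'c':1
C (first-col start): C('$')=0, C('A')=1, C('B')=2, C('C')=5, C('D')=6, C('a')=7, C('b')=8, C('c')=9
L[0]='A': occ=0, LF[0]=C('A')+0=1+0=1
L[1]='b': occ=0, LF[1]=C('b')+0=8+0=8
L[2]='D': occ=0, LF[2]=C('D')+0=6+0=6
L[3]='$': occ=0, LF[3]=C('$')+0=0+0=0
L[4]='B': occ=0, LF[4]=C('B')+0=2+0=2
L[5]='B': occ=1, LF[5]=C('B')+1=2+1=3
L[6]='c': occ=0, LF[6]=C('c')+0=9+0=9
L[7]='C': occ=0, LF[7]=C('C')+0=5+0=5
L[8]='B': occ=2, LF[8]=C('B')+2=2+2=4
L[9]='a': occ=0, LF[9]=C('a')+0=7+0=7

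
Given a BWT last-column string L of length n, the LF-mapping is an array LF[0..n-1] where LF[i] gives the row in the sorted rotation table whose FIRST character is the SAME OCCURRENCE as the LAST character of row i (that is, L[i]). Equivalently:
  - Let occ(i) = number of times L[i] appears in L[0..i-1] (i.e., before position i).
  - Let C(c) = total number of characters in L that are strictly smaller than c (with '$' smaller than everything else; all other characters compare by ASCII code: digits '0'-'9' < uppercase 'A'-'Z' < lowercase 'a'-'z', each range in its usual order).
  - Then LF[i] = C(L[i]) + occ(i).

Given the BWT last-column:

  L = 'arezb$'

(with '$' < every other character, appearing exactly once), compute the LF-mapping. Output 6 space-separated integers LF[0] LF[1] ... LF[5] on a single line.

Answer: 1 4 3 5 2 0

Derivation:
Char counts: '$':1, 'a':1, 'b':1, 'e':1, 'r':1, 'z':1
C (first-col start): C('$')=0, C('a')=1, C('b')=2, C('e')=3, C('r')=4, C('z')=5
L[0]='a': occ=0, LF[0]=C('a')+0=1+0=1
L[1]='r': occ=0, LF[1]=C('r')+0=4+0=4
L[2]='e': occ=0, LF[2]=C('e')+0=3+0=3
L[3]='z': occ=0, LF[3]=C('z')+0=5+0=5
L[4]='b': occ=0, LF[4]=C('b')+0=2+0=2
L[5]='$': occ=0, LF[5]=C('$')+0=0+0=0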